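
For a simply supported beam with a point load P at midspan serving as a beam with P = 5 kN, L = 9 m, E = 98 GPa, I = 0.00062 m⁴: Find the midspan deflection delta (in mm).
Model: a simply supported beam with a point load P at midspan, so delta = (P·L^3) / (48·E·I).
Convert to SI units:
  P = 5 kN = 5000 N
  E = 98 GPa = 9.8 × 10¹⁰ Pa
Substitute:
  delta = (5000 × 9^3) / (48 × (9.8 × 10¹⁰) × 0.00062)
  delta = 0.00125 m
Convert: delta = 0.00125 m = 1.25 mm
Final answer: delta = 1.25 mm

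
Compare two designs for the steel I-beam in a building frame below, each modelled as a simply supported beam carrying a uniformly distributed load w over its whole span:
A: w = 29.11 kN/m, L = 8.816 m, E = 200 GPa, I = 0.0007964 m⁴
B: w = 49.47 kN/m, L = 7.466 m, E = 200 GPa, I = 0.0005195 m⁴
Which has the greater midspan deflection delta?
Model: a simply supported beam carrying a uniformly distributed load w over its whole span, so delta = (5·w·L^4) / (384·E·I) (SI units).
  A: delta = (5 × 29110 × 8.816^4) / (384 × (2 × 10¹¹) × 0.0007964) = 0.01437 m = 14.37 mm
  B: delta = (5 × 49470 × 7.466^4) / (384 × (2 × 10¹¹) × 0.0005195) = 0.01926 m = 19.26 mm
19.26 mm > 14.37 mm, so B is larger.
Final answer: B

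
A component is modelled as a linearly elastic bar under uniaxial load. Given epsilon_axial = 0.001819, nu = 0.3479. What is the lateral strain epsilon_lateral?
Model: a linearly elastic bar under uniaxial load, so epsilon_lateral = -nu·epsilon_axial.
Substitute:
  epsilon_lateral = -(0.3479 × 0.001819)
  epsilon_lateral = -0.0006328
Final answer: epsilon_lateral = -0.0006328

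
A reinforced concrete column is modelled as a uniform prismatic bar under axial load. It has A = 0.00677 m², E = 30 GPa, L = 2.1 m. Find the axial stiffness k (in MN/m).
Model: a uniform prismatic bar under axial load, so k = (A·E) / L.
Convert to SI units:
  E = 30 GPa = 3 × 10¹⁰ Pa
Substitute:
  k = (0.00677 × (3 × 10¹⁰)) / 2.1
  k = 9.671 × 10⁷ N/m
Convert: k = 9.671 × 10⁷ N/m = 96.71 MN/m
Final answer: k = 96.71 MN/m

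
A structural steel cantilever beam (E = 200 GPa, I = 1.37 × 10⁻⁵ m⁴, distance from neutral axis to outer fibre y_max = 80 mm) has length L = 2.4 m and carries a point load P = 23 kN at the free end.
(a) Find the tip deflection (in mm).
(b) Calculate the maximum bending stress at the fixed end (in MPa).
(a) Tip deflection of a cantilever with an end point load: δ = P·L^3 / (3·E·I). Convert P = 23 kN = 23000 N, E = 200 GPa = 2 × 10¹¹ Pa.
  δ = (23000 × 2.4^3) / (3 × (2 × 10¹¹) × (1.37 × 10⁻⁵)) = 0.03868 m = 38.68 mm
(b) Maximum bending moment at the fixed end: M = P·L = 23000 × 2.4 = 55200 N·m. Convert y_max = 80 mm = 0.08 m.
  σ = M·y_max / I = (55200 × 0.08) / (1.37 × 10⁻⁵) = 3.223 × 10⁸ Pa = 322.3 MPa
Final answer: (a) δ = 38.68 mm, (b) σ = 322.3 MPa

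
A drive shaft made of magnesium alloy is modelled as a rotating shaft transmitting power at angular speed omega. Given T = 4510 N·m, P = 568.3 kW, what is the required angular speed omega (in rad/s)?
Model: a rotating shaft transmitting power at angular speed omega, so P = T·omega.
Solve for omega: omega = P / T.
Convert to SI units:
  P = 568.3 kW = 568300 W
Substitute:
  omega = 568300 / 4510
  omega = 126 rad/s
Final answer: omega = 126 rad/s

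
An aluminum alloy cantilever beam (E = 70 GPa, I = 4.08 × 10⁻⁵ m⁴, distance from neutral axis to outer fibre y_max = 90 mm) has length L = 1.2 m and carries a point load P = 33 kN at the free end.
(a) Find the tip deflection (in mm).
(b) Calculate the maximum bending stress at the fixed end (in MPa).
(a) Tip deflection of a cantilever with an end point load: δ = P·L^3 / (3·E·I). Convert P = 33 kN = 33000 N, E = 70 GPa = 7 × 10¹⁰ Pa.
  δ = (33000 × 1.2^3) / (3 × (7 × 10¹⁰) × (4.08 × 10⁻⁵)) = 0.006655 m = 6.655 mm
(b) Maximum bending moment at the fixed end: M = P·L = 33000 × 1.2 = 39600 N·m. Convert y_max = 90 mm = 0.09 m.
  σ = M·y_max / I = (39600 × 0.09) / (4.08 × 10⁻⁵) = 8.735 × 10⁷ Pa = 87.35 MPa
Final answer: (a) δ = 6.655 mm, (b) σ = 87.35 MPa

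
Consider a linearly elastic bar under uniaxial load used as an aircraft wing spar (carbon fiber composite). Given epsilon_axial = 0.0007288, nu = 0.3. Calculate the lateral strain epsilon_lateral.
Model: a linearly elastic bar under uniaxial load, so epsilon_lateral = -nu·epsilon_axial.
Substitute:
  epsilon_lateral = -(0.3 × 0.0007288)
  epsilon_lateral = -0.0002186
Final answer: epsilon_lateral = -0.0002186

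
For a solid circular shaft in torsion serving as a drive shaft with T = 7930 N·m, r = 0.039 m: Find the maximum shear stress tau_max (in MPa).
Model: a solid circular shaft in torsion, so tau_max = (2·T) / (π·r^3).
Substitute:
  tau_max = (2 × 7930) / (π × 0.039^3)
  tau_max = 8.511 × 10⁷ Pa
Convert: tau_max = 8.511 × 10⁷ Pa = 85.11 MPa
Final answer: tau_max = 85.11 MPa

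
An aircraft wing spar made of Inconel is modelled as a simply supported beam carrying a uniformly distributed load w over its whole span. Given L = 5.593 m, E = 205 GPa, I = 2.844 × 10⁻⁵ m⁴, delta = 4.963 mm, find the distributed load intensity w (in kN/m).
Model: a simply supported beam carrying a uniformly distributed load w over its whole span, so delta = (5·w·L^4) / (384·E·I).
Solve for w: w = (384·delta·E·I) / (5·L^4).
Convert to SI units:
  E = 205 GPa = 2.05 × 10¹¹ Pa
  delta = 4.963 mm = 0.004963 m
Substitute:
  w = (384 × 0.004963 × (2.05 × 10¹¹) × (2.844 × 10⁻⁵)) / (5 × 5.593^4)
  w = 2271 N/m
Convert: w = 2271 N/m = 2.271 kN/m
Final answer: w = 2.271 kN/m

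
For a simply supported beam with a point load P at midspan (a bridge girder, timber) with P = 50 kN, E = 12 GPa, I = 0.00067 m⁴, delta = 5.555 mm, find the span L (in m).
Model: a simply supported beam with a point load P at midspan, so delta = (P·L^3) / (48·E·I).
Solve for L: L = ((48·delta·E·I) / P)^(1/3).
Convert to SI units:
  P = 50 kN = 50000 N
  E = 12 GPa = 1.2 × 10¹⁰ Pa
  delta = 5.555 mm = 0.005555 m
Substitute:
  L = ((48 × 0.005555 × (1.2 × 10¹⁰) × 0.00067) / 50000)^(1/3)
  L = 3.5 m
Final answer: L = 3.5 m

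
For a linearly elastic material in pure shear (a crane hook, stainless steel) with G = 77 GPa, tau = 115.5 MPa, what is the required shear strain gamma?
Model: a linearly elastic material in pure shear, so tau = G·gamma.
Solve for gamma: gamma = tau / G.
Convert to SI units:
  G = 77 GPa = 7.7 × 10¹⁰ Pa
  tau = 115.5 MPa = 1.155 × 10⁸ Pa
Substitute:
  gamma = (1.155 × 10⁸) / (7.7 × 10¹⁰)
  gamma = 0.0015
Final answer: gamma = 0.0015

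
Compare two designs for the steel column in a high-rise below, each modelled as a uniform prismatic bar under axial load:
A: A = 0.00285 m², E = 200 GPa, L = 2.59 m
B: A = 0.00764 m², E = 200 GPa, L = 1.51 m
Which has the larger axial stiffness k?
Model: a uniform prismatic bar under axial load, so k = (A·E) / L (SI units).
  A: k = (0.00285 × (2 × 10¹¹)) / 2.59 = 2.201 × 10⁸ N/m = 220.1 MN/m
  B: k = (0.00764 × (2 × 10¹¹)) / 1.51 = 1.012 × 10⁹ N/m = 1012 MN/m
1012 MN/m > 220.1 MN/m, so B is larger.
Final answer: B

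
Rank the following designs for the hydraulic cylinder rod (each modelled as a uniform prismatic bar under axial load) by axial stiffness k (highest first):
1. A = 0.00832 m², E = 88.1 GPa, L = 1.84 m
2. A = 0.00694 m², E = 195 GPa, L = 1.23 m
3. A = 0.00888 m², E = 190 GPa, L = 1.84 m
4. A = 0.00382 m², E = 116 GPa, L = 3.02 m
Model: a uniform prismatic bar under axial load, so k = (A·E) / L (SI units).
  Case 1: k = (0.00832 × (8.81 × 10¹⁰)) / 1.84 = 3.984 × 10⁸ N/m = 398.4 MN/m
  Case 2: k = (0.00694 × (1.95 × 10¹¹)) / 1.23 = 1.1 × 10⁹ N/m = 1100 MN/m
  Case 3: k = (0.00888 × (1.9 × 10¹¹)) / 1.84 = 9.17 × 10⁸ N/m = 917 MN/m
  Case 4: k = (0.00382 × (1.16 × 10¹¹)) / 3.02 = 1.467 × 10⁸ N/m = 146.7 MN/m
Ordering: 1100 MN/m (case 2) > 917 MN/m (case 3) > 398.4 MN/m (case 1) > 146.7 MN/m (case 4)
Final answer: 2, 3, 1, 4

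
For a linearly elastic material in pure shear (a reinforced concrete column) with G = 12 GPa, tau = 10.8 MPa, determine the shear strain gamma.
Model: a linearly elastic material in pure shear, so tau = G·gamma.
Solve for gamma: gamma = tau / G.
Convert to SI units:
  G = 12 GPa = 1.2 × 10¹⁰ Pa
  tau = 10.8 MPa = 1.08 × 10⁷ Pa
Substitute:
  gamma = (1.08 × 10⁷) / (1.2 × 10¹⁰)
  gamma = 0.0009
Final answer: gamma = 0.0009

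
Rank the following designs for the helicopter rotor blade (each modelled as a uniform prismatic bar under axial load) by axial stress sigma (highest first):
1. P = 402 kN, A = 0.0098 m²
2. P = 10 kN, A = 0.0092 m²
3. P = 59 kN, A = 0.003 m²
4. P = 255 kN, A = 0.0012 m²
Model: a uniform prismatic bar under axial load, so sigma = P / A (SI units).
  Case 1: sigma = 402000 / 0.0098 = 4.102 × 10⁷ Pa = 41.02 MPa
  Case 2: sigma = 10000 / 0.0092 = 1.087 × 10⁶ Pa = 1.087 MPa
  Case 3: sigma = 59000 / 0.003 = 1.967 × 10⁷ Pa = 19.67 MPa
  Case 4: sigma = 255000 / 0.0012 = 2.125 × 10⁸ Pa = 212.5 MPa
Ordering: 212.5 MPa (case 4) > 41.02 MPa (case 1) > 19.67 MPa (case 3) > 1.087 MPa (case 2)
Final answer: 4, 1, 3, 2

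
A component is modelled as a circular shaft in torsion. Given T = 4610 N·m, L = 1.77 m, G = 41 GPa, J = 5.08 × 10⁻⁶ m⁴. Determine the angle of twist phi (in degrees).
Model: a circular shaft in torsion, so phi = (T·L) / (G·J).
Convert to SI units:
  G = 41 GPa = 4.1 × 10¹⁰ Pa
Substitute:
  phi = (4610 × 1.77) / ((4.1 × 10¹⁰) × (5.08 × 10⁻⁶))
  phi = 0.03918 rad
Convert to degrees: phi = 0.03918 × 180/π = 2.245°
Final answer: phi = 2.245°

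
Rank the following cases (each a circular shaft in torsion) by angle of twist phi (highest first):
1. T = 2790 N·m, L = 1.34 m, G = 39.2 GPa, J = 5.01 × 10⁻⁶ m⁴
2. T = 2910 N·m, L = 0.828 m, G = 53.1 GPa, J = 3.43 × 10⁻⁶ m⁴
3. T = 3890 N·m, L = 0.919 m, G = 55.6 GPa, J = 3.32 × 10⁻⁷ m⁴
Model: a circular shaft in torsion, so phi = (T·L) / (G·J) (SI units).
  Case 1: phi = (2790 × 1.34) / ((3.92 × 10¹⁰) × (5.01 × 10⁻⁶)) = 0.01904 rad = 1.091°
  Case 2: phi = (2910 × 0.828) / ((5.31 × 10¹⁰) × (3.43 × 10⁻⁶)) = 0.01323 rad = 0.758°
  Case 3: phi = (3890 × 0.919) / ((5.56 × 10¹⁰) × (3.32 × 10⁻⁷)) = 0.1937 rad = 11.1°
Ordering: 11.1° (case 3) > 1.091° (case 1) > 0.758° (case 2)
Final answer: 3, 1, 2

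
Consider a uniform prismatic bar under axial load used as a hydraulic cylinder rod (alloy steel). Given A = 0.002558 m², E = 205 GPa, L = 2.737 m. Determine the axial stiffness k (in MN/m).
Model: a uniform prismatic bar under axial load, so k = (A·E) / L.
Convert to SI units:
  E = 205 GPa = 2.05 × 10¹¹ Pa
Substitute:
  k = (0.002558 × (2.05 × 10¹¹)) / 2.737
  k = 1.916 × 10⁸ N/m
Convert: k = 1.916 × 10⁸ N/m = 191.6 MN/m
Final answer: k = 191.6 MN/m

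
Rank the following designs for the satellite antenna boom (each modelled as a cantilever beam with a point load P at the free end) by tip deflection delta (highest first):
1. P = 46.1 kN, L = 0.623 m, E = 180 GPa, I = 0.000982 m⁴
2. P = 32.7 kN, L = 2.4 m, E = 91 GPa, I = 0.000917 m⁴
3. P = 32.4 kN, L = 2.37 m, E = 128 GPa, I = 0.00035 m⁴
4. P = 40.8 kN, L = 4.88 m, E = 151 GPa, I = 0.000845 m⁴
Model: a cantilever beam with a point load P at the free end, so delta = (P·L^3) / (3·E·I) (SI units).
  Case 1: delta = (46100 × 0.623^3) / (3 × (1.8 × 10¹¹) × 0.000982) = 2.102 × 10⁻⁵ m = 0.02102 mm
  Case 2: delta = (32700 × 2.4^3) / (3 × (9.1 × 10¹⁰) × 0.000917) = 0.001806 m = 1.806 mm
  Case 3: delta = (32400 × 2.37^3) / (3 × (1.28 × 10¹¹) × 0.00035) = 0.003209 m = 3.209 mm
  Case 4: delta = (40800 × 4.88^3) / (3 × (1.51 × 10¹¹) × 0.000845) = 0.01239 m = 12.39 mm
Ordering: 12.39 mm (case 4) > 3.209 mm (case 3) > 1.806 mm (case 2) > 0.02102 mm (case 1)
Final answer: 4, 3, 2, 1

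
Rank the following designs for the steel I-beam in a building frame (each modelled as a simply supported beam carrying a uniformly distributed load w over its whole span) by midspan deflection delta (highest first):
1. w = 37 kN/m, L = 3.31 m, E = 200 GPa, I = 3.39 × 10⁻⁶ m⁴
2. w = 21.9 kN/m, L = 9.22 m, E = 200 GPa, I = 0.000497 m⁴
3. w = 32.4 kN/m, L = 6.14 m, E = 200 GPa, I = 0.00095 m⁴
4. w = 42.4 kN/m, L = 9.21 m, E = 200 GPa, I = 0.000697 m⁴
Model: a simply supported beam carrying a uniformly distributed load w over its whole span, so delta = (5·w·L^4) / (384·E·I) (SI units).
  Case 1: delta = (5 × 37000 × 3.31^4) / (384 × (2 × 10¹¹) × (3.39 × 10⁻⁶)) = 0.08529 m = 85.29 mm
  Case 2: delta = (5 × 21900 × 9.22^4) / (384 × (2 × 10¹¹) × 0.000497) = 0.02073 m = 20.73 mm
  Case 3: delta = (5 × 32400 × 6.14^4) / (384 × (2 × 10¹¹) × 0.00095) = 0.003156 m = 3.156 mm
  Case 4: delta = (5 × 42400 × 9.21^4) / (384 × (2 × 10¹¹) × 0.000697) = 0.0285 m = 28.5 mm
Ordering: 85.29 mm (case 1) > 28.5 mm (case 4) > 20.73 mm (case 2) > 3.156 mm (case 3)
Final answer: 1, 4, 2, 3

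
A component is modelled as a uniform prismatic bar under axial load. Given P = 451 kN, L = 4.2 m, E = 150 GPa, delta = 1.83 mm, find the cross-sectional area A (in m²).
Model: a uniform prismatic bar under axial load, so delta = (P·L) / (A·E).
Solve for A: A = (P·L) / (delta·E).
Convert to SI units:
  P = 451 kN = 451000 N
  E = 150 GPa = 1.5 × 10¹¹ Pa
  delta = 1.83 mm = 0.00183 m
Substitute:
  A = (451000 × 4.2) / (0.00183 × (1.5 × 10¹¹))
  A = 0.006901 m²
Final answer: A = 0.006901 m²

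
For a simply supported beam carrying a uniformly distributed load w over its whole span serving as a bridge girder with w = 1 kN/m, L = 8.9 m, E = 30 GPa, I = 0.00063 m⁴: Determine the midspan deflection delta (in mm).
Model: a simply supported beam carrying a uniformly distributed load w over its whole span, so delta = (5·w·L^4) / (384·E·I).
Convert to SI units:
  w = 1 kN/m = 1000 N/m
  E = 30 GPa = 3 × 10¹⁰ Pa
Substitute:
  delta = (5 × 1000 × 8.9^4) / (384 × (3 × 10¹⁰) × 0.00063)
  delta = 0.004323 m
Convert: delta = 0.004323 m = 4.323 mm
Final answer: delta = 4.323 mm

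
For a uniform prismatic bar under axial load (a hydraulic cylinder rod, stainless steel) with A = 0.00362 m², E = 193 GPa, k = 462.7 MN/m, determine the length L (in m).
Model: a uniform prismatic bar under axial load, so k = (A·E) / L.
Solve for L: L = (A·E) / k.
Convert to SI units:
  E = 193 GPa = 1.93 × 10¹¹ Pa
  k = 462.7 MN/m = 4.627 × 10⁸ N/m
Substitute:
  L = (0.00362 × (1.93 × 10¹¹)) / (4.627 × 10⁸)
  L = 1.51 m
Final answer: L = 1.51 m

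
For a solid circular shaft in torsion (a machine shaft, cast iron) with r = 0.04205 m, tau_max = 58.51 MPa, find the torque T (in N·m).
Model: a solid circular shaft in torsion, so tau_max = (2·T) / (π·r^3).
Solve for T: T = (π·tau_max·r^3) / 2.
Convert to SI units:
  tau_max = 58.51 MPa = 5.851 × 10⁷ Pa
Substitute:
  T = (π × (5.851 × 10⁷) × 0.04205^3) / 2
  T = 6834 N·m
Final answer: T = 6834 N·m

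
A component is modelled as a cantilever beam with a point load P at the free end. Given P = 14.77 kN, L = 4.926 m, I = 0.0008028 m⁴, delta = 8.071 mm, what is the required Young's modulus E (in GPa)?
Model: a cantilever beam with a point load P at the free end, so delta = (P·L^3) / (3·E·I).
Solve for E: E = (P·L^3) / (3·delta·I).
Convert to SI units:
  P = 14.77 kN = 14770 N
  delta = 8.071 mm = 0.008071 m
Substitute:
  E = (14770 × 4.926^3) / (3 × 0.008071 × 0.0008028)
  E = 9.083 × 10¹⁰ Pa
Convert: E = 9.083 × 10¹⁰ Pa = 90.83 GPa
Final answer: E = 90.83 GPa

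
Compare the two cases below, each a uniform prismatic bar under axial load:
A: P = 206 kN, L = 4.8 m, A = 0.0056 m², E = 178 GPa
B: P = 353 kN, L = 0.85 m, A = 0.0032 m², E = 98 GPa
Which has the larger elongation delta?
Model: a uniform prismatic bar under axial load, so delta = (P·L) / (A·E) (SI units).
  A: delta = (206000 × 4.8) / (0.0056 × (1.78 × 10¹¹)) = 0.000992 m = 0.992 mm
  B: delta = (353000 × 0.85) / (0.0032 × (9.8 × 10¹⁰)) = 0.0009568 m = 0.9568 mm
0.992 mm > 0.9568 mm, so A is larger.
Final answer: A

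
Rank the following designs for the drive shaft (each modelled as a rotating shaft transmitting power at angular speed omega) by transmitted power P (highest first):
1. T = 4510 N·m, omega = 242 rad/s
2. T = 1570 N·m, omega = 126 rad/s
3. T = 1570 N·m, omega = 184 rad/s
Model: a rotating shaft transmitting power at angular speed omega, so P = T·omega (SI units).
  Case 1: P = 4510 × 242 = 1.091 × 10⁶ W = 1091 kW
  Case 2: P = 1570 × 126 = 197800 W = 197.8 kW
  Case 3: P = 1570 × 184 = 288900 W = 288.9 kW
Ordering: 1091 kW (case 1) > 288.9 kW (case 3) > 197.8 kW (case 2)
Final answer: 1, 3, 2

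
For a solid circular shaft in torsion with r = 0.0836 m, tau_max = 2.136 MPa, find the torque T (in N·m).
Model: a solid circular shaft in torsion, so tau_max = (2·T) / (π·r^3).
Solve for T: T = (π·tau_max·r^3) / 2.
Convert to SI units:
  tau_max = 2.136 MPa = 2.136 × 10⁶ Pa
Substitute:
  T = (π × (2.136 × 10⁶) × 0.0836^3) / 2
  T = 1960 N·m
Final answer: T = 1960 N·m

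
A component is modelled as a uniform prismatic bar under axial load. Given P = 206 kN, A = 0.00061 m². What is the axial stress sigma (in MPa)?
Model: a uniform prismatic bar under axial load, so sigma = P / A.
Convert to SI units:
  P = 206 kN = 206000 N
Substitute:
  sigma = 206000 / 0.00061
  sigma = 3.377 × 10⁸ Pa
Convert: sigma = 3.377 × 10⁸ Pa = 337.7 MPa
Final answer: sigma = 337.7 MPa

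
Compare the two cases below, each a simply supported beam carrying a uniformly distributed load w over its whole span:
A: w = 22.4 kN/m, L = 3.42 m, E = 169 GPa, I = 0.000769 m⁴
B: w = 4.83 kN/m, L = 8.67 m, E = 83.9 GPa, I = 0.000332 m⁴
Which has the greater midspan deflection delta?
Model: a simply supported beam carrying a uniformly distributed load w over its whole span, so delta = (5·w·L^4) / (384·E·I) (SI units).
  A: delta = (5 × 22400 × 3.42^4) / (384 × (1.69 × 10¹¹) × 0.000769) = 0.000307 m = 0.307 mm
  B: delta = (5 × 4830 × 8.67^4) / (384 × (8.39 × 10¹⁰) × 0.000332) = 0.01276 m = 12.76 mm
12.76 mm > 0.307 mm, so B is larger.
Final answer: B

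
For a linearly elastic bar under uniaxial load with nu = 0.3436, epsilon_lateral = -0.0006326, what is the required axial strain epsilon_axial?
Model: a linearly elastic bar under uniaxial load, so epsilon_lateral = -nu·epsilon_axial.
Solve for epsilon_axial: epsilon_axial = -epsilon_lateral / nu.
Substitute:
  epsilon_axial = -(-0.0006326) / 0.3436
  epsilon_axial = 0.001841
Final answer: epsilon_axial = 0.001841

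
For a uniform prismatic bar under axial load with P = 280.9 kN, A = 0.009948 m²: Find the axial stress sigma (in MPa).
Model: a uniform prismatic bar under axial load, so sigma = P / A.
Convert to SI units:
  P = 280.9 kN = 280900 N
Substitute:
  sigma = 280900 / 0.009948
  sigma = 2.824 × 10⁷ Pa
Convert: sigma = 2.824 × 10⁷ Pa = 28.24 MPa
Final answer: sigma = 28.24 MPa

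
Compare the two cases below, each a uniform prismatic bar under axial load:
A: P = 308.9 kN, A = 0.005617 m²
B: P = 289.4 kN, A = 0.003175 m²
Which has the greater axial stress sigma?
Model: a uniform prismatic bar under axial load, so sigma = P / A (SI units).
  A: sigma = 308900 / 0.005617 = 5.499 × 10⁷ Pa = 54.99 MPa
  B: sigma = 289400 / 0.003175 = 9.115 × 10⁷ Pa = 91.15 MPa
91.15 MPa > 54.99 MPa, so B is larger.
Final answer: B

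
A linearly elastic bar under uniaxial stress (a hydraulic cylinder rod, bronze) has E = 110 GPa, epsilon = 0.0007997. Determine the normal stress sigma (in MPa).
Model: a linearly elastic bar under uniaxial stress, so sigma = E·epsilon.
Convert to SI units:
  E = 110 GPa = 1.1 × 10¹¹ Pa
Substitute:
  sigma = (1.1 × 10¹¹) × 0.0007997
  sigma = 8.797 × 10⁷ Pa
Convert: sigma = 8.797 × 10⁷ Pa = 87.97 MPa
Final answer: sigma = 87.97 MPa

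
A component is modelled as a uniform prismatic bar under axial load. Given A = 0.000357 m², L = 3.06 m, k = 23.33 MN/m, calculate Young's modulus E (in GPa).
Model: a uniform prismatic bar under axial load, so k = (A·E) / L.
Solve for E: E = (k·L) / A.
Convert to SI units:
  k = 23.33 MN/m = 2.333 × 10⁷ N/m
Substitute:
  E = ((2.333 × 10⁷) × 3.06) / 0.000357
  E = 2 × 10¹¹ Pa
Convert: E = 2 × 10¹¹ Pa = 200 GPa
Final answer: E = 200 GPa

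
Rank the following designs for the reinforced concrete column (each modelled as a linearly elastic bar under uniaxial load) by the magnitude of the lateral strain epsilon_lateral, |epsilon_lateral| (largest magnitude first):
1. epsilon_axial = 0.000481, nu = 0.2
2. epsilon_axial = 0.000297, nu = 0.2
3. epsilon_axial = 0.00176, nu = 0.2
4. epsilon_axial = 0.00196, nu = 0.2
Model: a linearly elastic bar under uniaxial load, so epsilon_lateral = -nu·epsilon_axial (SI units).
  Case 1: epsilon_lateral = -(0.2 × 0.000481) = -9.62 × 10⁻⁵
  Case 2: epsilon_lateral = -(0.2 × 0.000297) = -5.94 × 10⁻⁵
  Case 3: epsilon_lateral = -(0.2 × 0.00176) = -0.000352
  Case 4: epsilon_lateral = -(0.2 × 0.00196) = -0.000392
Ordering by |epsilon_lateral|: 0.000392 (case 4) > 0.000352 (case 3) > 9.62 × 10⁻⁵ (case 1) > 5.94 × 10⁻⁵ (case 2)
Final answer: 4, 3, 1, 2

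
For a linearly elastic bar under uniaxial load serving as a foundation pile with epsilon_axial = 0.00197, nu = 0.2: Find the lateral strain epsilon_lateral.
Model: a linearly elastic bar under uniaxial load, so epsilon_lateral = -nu·epsilon_axial.
Substitute:
  epsilon_lateral = -(0.2 × 0.00197)
  epsilon_lateral = -0.000394
Final answer: epsilon_lateral = -0.000394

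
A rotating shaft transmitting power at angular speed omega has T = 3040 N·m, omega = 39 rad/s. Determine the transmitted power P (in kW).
Model: a rotating shaft transmitting power at angular speed omega, so P = T·omega.
Substitute:
  P = 3040 × 39
  P = 118600 W
Convert: P = 118600 W = 118.6 kW
Final answer: P = 118.6 kW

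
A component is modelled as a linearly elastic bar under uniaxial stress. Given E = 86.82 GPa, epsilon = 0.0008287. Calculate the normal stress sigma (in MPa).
Model: a linearly elastic bar under uniaxial stress, so sigma = E·epsilon.
Convert to SI units:
  E = 86.82 GPa = 8.682 × 10¹⁰ Pa
Substitute:
  sigma = (8.682 × 10¹⁰) × 0.0008287
  sigma = 7.195 × 10⁷ Pa
Convert: sigma = 7.195 × 10⁷ Pa = 71.95 MPa
Final answer: sigma = 71.95 MPa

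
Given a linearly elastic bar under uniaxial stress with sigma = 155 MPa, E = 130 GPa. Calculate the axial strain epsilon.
Model: a linearly elastic bar under uniaxial stress, so epsilon = sigma / E.
Convert to SI units:
  sigma = 155 MPa = 1.55 × 10⁸ Pa
  E = 130 GPa = 1.3 × 10¹¹ Pa
Substitute:
  epsilon = (1.55 × 10⁸) / (1.3 × 10¹¹)
  epsilon = 0.001192
Final answer: epsilon = 0.001192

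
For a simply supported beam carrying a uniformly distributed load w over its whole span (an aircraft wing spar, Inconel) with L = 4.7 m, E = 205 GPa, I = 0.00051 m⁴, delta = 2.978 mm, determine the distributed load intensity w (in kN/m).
Model: a simply supported beam carrying a uniformly distributed load w over its whole span, so delta = (5·w·L^4) / (384·E·I).
Solve for w: w = (384·delta·E·I) / (5·L^4).
Convert to SI units:
  E = 205 GPa = 2.05 × 10¹¹ Pa
  delta = 2.978 mm = 0.002978 m
Substitute:
  w = (384 × 0.002978 × (2.05 × 10¹¹) × 0.00051) / (5 × 4.7^4)
  w = 49000 N/m
Convert: w = 49000 N/m = 49 kN/m
Final answer: w = 49 kN/m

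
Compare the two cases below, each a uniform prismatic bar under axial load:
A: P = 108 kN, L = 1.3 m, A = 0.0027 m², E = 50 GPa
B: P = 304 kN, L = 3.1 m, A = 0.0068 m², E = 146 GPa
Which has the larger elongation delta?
Model: a uniform prismatic bar under axial load, so delta = (P·L) / (A·E) (SI units).
  A: delta = (108000 × 1.3) / (0.0027 × (5 × 10¹⁰)) = 0.00104 m = 1.04 mm
  B: delta = (304000 × 3.1) / (0.0068 × (1.46 × 10¹¹)) = 0.0009492 m = 0.9492 mm
1.04 mm > 0.9492 mm, so A is larger.
Final answer: A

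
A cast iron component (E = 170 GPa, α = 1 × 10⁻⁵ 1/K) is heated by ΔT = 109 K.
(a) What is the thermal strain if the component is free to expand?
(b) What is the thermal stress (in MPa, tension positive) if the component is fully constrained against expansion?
(a) Free thermal strain ε_th = α·ΔT = (1 × 10⁻⁵) × 109 = 0.00109
(b) Fully constrained, the expansion is suppressed, so σ = -E·α·ΔT. Convert E = 170 GPa = 1.7 × 10¹¹ Pa.
  σ = -(1.7 × 10¹¹) × (1 × 10⁻⁵) × 109 = -1.853 × 10⁸ Pa = -185.3 MPa (compressive)
Final answer: (a) ε_th = 0.00109, (b) σ = -185.3 MPa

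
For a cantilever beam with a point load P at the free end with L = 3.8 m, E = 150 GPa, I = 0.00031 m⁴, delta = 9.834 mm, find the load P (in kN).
Model: a cantilever beam with a point load P at the free end, so delta = (P·L^3) / (3·E·I).
Solve for P: P = (3·delta·E·I) / L^3.
Convert to SI units:
  E = 150 GPa = 1.5 × 10¹¹ Pa
  delta = 9.834 mm = 0.009834 m
Substitute:
  P = (3 × 0.009834 × (1.5 × 10¹¹) × 0.00031) / 3.8^3
  P = 25000 N
Convert: P = 25000 N = 25 kN
Final answer: P = 25 kN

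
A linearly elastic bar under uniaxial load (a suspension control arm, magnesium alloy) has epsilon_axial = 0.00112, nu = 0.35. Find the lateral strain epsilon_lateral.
Model: a linearly elastic bar under uniaxial load, so epsilon_lateral = -nu·epsilon_axial.
Substitute:
  epsilon_lateral = -(0.35 × 0.00112)
  epsilon_lateral = -0.000392
Final answer: epsilon_lateral = -0.000392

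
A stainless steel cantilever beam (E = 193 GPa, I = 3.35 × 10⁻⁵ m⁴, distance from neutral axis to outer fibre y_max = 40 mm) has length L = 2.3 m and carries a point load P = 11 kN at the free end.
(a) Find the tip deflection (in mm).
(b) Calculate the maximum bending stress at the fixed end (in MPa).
(a) Tip deflection of a cantilever with an end point load: δ = P·L^3 / (3·E·I). Convert P = 11 kN = 11000 N, E = 193 GPa = 1.93 × 10¹¹ Pa.
  δ = (11000 × 2.3^3) / (3 × (1.93 × 10¹¹) × (3.35 × 10⁻⁵)) = 0.0069 m = 6.9 mm
(b) Maximum bending moment at the fixed end: M = P·L = 11000 × 2.3 = 25300 N·m. Convert y_max = 40 mm = 0.04 m.
  σ = M·y_max / I = (25300 × 0.04) / (3.35 × 10⁻⁵) = 3.021 × 10⁷ Pa = 30.21 MPa
Final answer: (a) δ = 6.9 mm, (b) σ = 30.21 MPa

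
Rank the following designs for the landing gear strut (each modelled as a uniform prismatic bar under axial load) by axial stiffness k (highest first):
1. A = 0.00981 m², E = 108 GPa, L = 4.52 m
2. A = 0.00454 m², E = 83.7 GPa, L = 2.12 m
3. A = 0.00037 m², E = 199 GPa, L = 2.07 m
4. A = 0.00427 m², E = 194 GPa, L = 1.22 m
Model: a uniform prismatic bar under axial load, so k = (A·E) / L (SI units).
  Case 1: k = (0.00981 × (1.08 × 10¹¹)) / 4.52 = 2.344 × 10⁸ N/m = 234.4 MN/m
  Case 2: k = (0.00454 × (8.37 × 10¹⁰)) / 2.12 = 1.792 × 10⁸ N/m = 179.2 MN/m
  Case 3: k = (0.00037 × (1.99 × 10¹¹)) / 2.07 = 3.557 × 10⁷ N/m = 35.57 MN/m
  Case 4: k = (0.00427 × (1.94 × 10¹¹)) / 1.22 = 6.79 × 10⁸ N/m = 679 MN/m
Ordering: 679 MN/m (case 4) > 234.4 MN/m (case 1) > 179.2 MN/m (case 2) > 35.57 MN/m (case 3)
Final answer: 4, 1, 2, 3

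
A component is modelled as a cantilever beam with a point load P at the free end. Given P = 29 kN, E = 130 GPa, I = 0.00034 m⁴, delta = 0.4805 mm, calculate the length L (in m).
Model: a cantilever beam with a point load P at the free end, so delta = (P·L^3) / (3·E·I).
Solve for L: L = ((3·delta·E·I) / P)^(1/3).
Convert to SI units:
  P = 29 kN = 29000 N
  E = 130 GPa = 1.3 × 10¹¹ Pa
  delta = 0.4805 mm = 0.0004805 m
Substitute:
  L = ((3 × 0.0004805 × (1.3 × 10¹¹) × 0.00034) / 29000)^(1/3)
  L = 1.3 m
Final answer: L = 1.3 m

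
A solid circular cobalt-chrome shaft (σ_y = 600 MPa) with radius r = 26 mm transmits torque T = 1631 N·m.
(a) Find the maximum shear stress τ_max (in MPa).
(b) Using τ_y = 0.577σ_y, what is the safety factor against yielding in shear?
(a) For a solid circular shaft, τ_max = T·r/J with J = π·r^4/2, i.e. τ_max = 2·T / (π·r^3). Convert r = 26 mm = 0.026 m.
  τ_max = (2 × 1631) / (π × 0.026^3) = 5.908 × 10⁷ Pa = 59.08 MPa
(b) τ_y = 0.577 × 600 = 346.2 MPa
  SF = τ_y/τ_max = 346.2 / 59.08 = 5.86
Final answer: (a) τ_max = 59.08 MPa, (b) SF = 5.86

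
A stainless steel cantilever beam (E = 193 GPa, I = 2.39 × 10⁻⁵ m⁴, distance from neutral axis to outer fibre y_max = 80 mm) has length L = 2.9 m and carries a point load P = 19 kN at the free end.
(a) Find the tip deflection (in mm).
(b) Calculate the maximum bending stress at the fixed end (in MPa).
(a) Tip deflection of a cantilever with an end point load: δ = P·L^3 / (3·E·I). Convert P = 19 kN = 19000 N, E = 193 GPa = 1.93 × 10¹¹ Pa.
  δ = (19000 × 2.9^3) / (3 × (1.93 × 10¹¹) × (2.39 × 10⁻⁵)) = 0.03349 m = 33.49 mm
(b) Maximum bending moment at the fixed end: M = P·L = 19000 × 2.9 = 55100 N·m. Convert y_max = 80 mm = 0.08 m.
  σ = M·y_max / I = (55100 × 0.08) / (2.39 × 10⁻⁵) = 1.844 × 10⁸ Pa = 184.4 MPa
Final answer: (a) δ = 33.49 mm, (b) σ = 184.4 MPa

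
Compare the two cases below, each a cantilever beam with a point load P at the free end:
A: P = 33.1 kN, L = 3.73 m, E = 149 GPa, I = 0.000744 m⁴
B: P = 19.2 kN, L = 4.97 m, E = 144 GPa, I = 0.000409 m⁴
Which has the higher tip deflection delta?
Model: a cantilever beam with a point load P at the free end, so delta = (P·L^3) / (3·E·I) (SI units).
  A: delta = (33100 × 3.73^3) / (3 × (1.49 × 10¹¹) × 0.000744) = 0.005165 m = 5.165 mm
  B: delta = (19200 × 4.97^3) / (3 × (1.44 × 10¹¹) × 0.000409) = 0.01334 m = 13.34 mm
13.34 mm > 5.165 mm, so B is larger.
Final answer: B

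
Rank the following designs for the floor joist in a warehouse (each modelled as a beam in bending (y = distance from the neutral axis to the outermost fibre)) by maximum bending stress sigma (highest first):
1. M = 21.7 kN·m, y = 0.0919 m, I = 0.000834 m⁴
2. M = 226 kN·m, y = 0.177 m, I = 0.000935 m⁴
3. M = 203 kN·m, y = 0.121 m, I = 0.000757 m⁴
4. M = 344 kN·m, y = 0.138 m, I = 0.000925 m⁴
Model: a beam in bending (y = distance from the neutral axis to the outermost fibre), so sigma = (M·y) / I (SI units).
  Case 1: sigma = (21700 × 0.0919) / 0.000834 = 2.391 × 10⁶ Pa = 2.391 MPa
  Case 2: sigma = (226000 × 0.177) / 0.000935 = 4.278 × 10⁷ Pa = 42.78 MPa
  Case 3: sigma = (203000 × 0.121) / 0.000757 = 3.245 × 10⁷ Pa = 32.45 MPa
  Case 4: sigma = (344000 × 0.138) / 0.000925 = 5.132 × 10⁷ Pa = 51.32 MPa
Ordering: 51.32 MPa (case 4) > 42.78 MPa (case 2) > 32.45 MPa (case 3) > 2.391 MPa (case 1)
Final answer: 4, 2, 3, 1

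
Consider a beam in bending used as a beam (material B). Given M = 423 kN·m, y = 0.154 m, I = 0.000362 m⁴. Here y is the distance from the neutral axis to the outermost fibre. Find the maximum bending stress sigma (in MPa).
Model: a beam in bending, so sigma = (M·y) / I.
Convert to SI units:
  M = 423 kN·m = 423000 N·m
Substitute:
  sigma = (423000 × 0.154) / 0.000362
  sigma = 1.8 × 10⁸ Pa
Convert: sigma = 1.8 × 10⁸ Pa = 180 MPa
Final answer: sigma = 180 MPa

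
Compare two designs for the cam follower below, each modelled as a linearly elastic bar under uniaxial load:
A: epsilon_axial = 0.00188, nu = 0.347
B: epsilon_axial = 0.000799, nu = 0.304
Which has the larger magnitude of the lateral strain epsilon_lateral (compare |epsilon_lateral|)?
Model: a linearly elastic bar under uniaxial load, so epsilon_lateral = -nu·epsilon_axial (SI units).
  A: epsilon_lateral = -(0.347 × 0.00188) = -0.0006524
  B: epsilon_lateral = -(0.304 × 0.000799) = -0.0002429
|epsilon_lateral|: A = 0.0006524, B = 0.0002429, so A is larger in magnitude.
Final answer: A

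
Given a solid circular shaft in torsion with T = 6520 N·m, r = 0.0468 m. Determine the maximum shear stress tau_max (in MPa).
Model: a solid circular shaft in torsion, so tau_max = (2·T) / (π·r^3).
Substitute:
  tau_max = (2 × 6520) / (π × 0.0468^3)
  tau_max = 4.049 × 10⁷ Pa
Convert: tau_max = 4.049 × 10⁷ Pa = 40.49 MPa
Final answer: tau_max = 40.49 MPa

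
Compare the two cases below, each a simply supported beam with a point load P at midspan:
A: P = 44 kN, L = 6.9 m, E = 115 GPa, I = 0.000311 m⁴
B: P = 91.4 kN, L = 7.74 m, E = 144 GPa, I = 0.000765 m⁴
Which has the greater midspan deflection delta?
Model: a simply supported beam with a point load P at midspan, so delta = (P·L^3) / (48·E·I) (SI units).
  A: delta = (44000 × 6.9^3) / (48 × (1.15 × 10¹¹) × 0.000311) = 0.00842 m = 8.42 mm
  B: delta = (91400 × 7.74^3) / (48 × (1.44 × 10¹¹) × 0.000765) = 0.008015 m = 8.015 mm
8.42 mm > 8.015 mm, so A is larger.
Final answer: A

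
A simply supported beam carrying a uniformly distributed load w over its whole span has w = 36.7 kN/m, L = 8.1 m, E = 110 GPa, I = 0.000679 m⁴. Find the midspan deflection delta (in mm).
Model: a simply supported beam carrying a uniformly distributed load w over its whole span, so delta = (5·w·L^4) / (384·E·I).
Convert to SI units:
  w = 36.7 kN/m = 36700 N/m
  E = 110 GPa = 1.1 × 10¹¹ Pa
Substitute:
  delta = (5 × 36700 × 8.1^4) / (384 × (1.1 × 10¹¹) × 0.000679)
  delta = 0.02754 m
Convert: delta = 0.02754 m = 27.54 mm
Final answer: delta = 27.54 mm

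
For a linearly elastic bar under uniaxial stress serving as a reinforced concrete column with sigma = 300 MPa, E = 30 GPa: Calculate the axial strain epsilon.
Model: a linearly elastic bar under uniaxial stress, so epsilon = sigma / E.
Convert to SI units:
  sigma = 300 MPa = 3 × 10⁸ Pa
  E = 30 GPa = 3 × 10¹⁰ Pa
Substitute:
  epsilon = (3 × 10⁸) / (3 × 10¹⁰)
  epsilon = 0.01
Final answer: epsilon = 0.01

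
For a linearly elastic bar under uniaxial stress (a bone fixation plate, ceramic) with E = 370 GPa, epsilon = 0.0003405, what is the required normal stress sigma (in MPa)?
Model: a linearly elastic bar under uniaxial stress, so epsilon = sigma / E.
Solve for sigma: sigma = epsilon·E.
Convert to SI units:
  E = 370 GPa = 3.7 × 10¹¹ Pa
Substitute:
  sigma = 0.0003405 × (3.7 × 10¹¹)
  sigma = 1.26 × 10⁸ Pa
Convert: sigma = 1.26 × 10⁸ Pa = 126 MPa
Final answer: sigma = 126 MPa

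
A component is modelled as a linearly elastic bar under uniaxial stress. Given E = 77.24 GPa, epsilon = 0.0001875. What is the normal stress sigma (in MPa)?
Model: a linearly elastic bar under uniaxial stress, so sigma = E·epsilon.
Convert to SI units:
  E = 77.24 GPa = 7.724 × 10¹⁰ Pa
Substitute:
  sigma = (7.724 × 10¹⁰) × 0.0001875
  sigma = 1.448 × 10⁷ Pa
Convert: sigma = 1.448 × 10⁷ Pa = 14.48 MPa
Final answer: sigma = 14.48 MPa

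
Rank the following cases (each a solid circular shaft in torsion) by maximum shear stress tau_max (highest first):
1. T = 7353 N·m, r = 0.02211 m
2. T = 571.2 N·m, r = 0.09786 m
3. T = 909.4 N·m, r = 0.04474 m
Model: a solid circular shaft in torsion, so tau_max = (2·T) / (π·r^3) (SI units).
  Case 1: tau_max = (2 × 7353) / (π × 0.02211^3) = 4.331 × 10⁸ Pa = 433.1 MPa
  Case 2: tau_max = (2 × 571.2) / (π × 0.09786^3) = 388000 Pa = 0.388 MPa
  Case 3: tau_max = (2 × 909.4) / (π × 0.04474^3) = 6.465 × 10⁶ Pa = 6.465 MPa
Ordering: 433.1 MPa (case 1) > 6.465 MPa (case 3) > 0.388 MPa (case 2)
Final answer: 1, 3, 2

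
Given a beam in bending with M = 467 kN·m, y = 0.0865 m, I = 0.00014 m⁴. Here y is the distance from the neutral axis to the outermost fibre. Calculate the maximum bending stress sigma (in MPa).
Model: a beam in bending, so sigma = (M·y) / I.
Convert to SI units:
  M = 467 kN·m = 467000 N·m
Substitute:
  sigma = (467000 × 0.0865) / 0.00014
  sigma = 2.885 × 10⁸ Pa
Convert: sigma = 2.885 × 10⁸ Pa = 288.5 MPa
Final answer: sigma = 288.5 MPa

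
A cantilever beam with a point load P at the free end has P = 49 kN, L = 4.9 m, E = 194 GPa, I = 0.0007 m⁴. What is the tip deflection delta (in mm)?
Model: a cantilever beam with a point load P at the free end, so delta = (P·L^3) / (3·E·I).
Convert to SI units:
  P = 49 kN = 49000 N
  E = 194 GPa = 1.94 × 10¹¹ Pa
Substitute:
  delta = (49000 × 4.9^3) / (3 × (1.94 × 10¹¹) × 0.0007)
  delta = 0.01415 m
Convert: delta = 0.01415 m = 14.15 mm
Final answer: delta = 14.15 mm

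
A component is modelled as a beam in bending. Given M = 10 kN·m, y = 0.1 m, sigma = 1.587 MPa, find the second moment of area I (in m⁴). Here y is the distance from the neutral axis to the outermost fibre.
Model: a beam in bending, so sigma = (M·y) / I.
Solve for I: I = (M·y) / sigma.
Convert to SI units:
  M = 10 kN·m = 10000 N·m
  sigma = 1.587 MPa = 1.587 × 10⁶ Pa
Substitute:
  I = (10000 × 0.1) / (1.587 × 10⁶)
  I = 0.0006301 m⁴
Final answer: I = 0.0006301 m⁴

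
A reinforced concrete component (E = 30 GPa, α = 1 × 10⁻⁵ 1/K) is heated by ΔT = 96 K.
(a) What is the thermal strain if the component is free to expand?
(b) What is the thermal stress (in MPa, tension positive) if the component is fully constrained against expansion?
(a) Free thermal strain ε_th = α·ΔT = (1 × 10⁻⁵) × 96 = 0.00096
(b) Fully constrained, the expansion is suppressed, so σ = -E·α·ΔT. Convert E = 30 GPa = 3 × 10¹⁰ Pa.
  σ = -(3 × 10¹⁰) × (1 × 10⁻⁵) × 96 = -2.88 × 10⁷ Pa = -28.8 MPa (compressive)
Final answer: (a) ε_th = 0.00096, (b) σ = -28.8 MPa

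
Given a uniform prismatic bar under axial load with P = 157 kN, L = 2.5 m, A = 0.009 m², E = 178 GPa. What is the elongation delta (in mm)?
Model: a uniform prismatic bar under axial load, so delta = (P·L) / (A·E).
Convert to SI units:
  P = 157 kN = 157000 N
  E = 178 GPa = 1.78 × 10¹¹ Pa
Substitute:
  delta = (157000 × 2.5) / (0.009 × (1.78 × 10¹¹))
  delta = 0.000245 m
Convert: delta = 0.000245 m = 0.245 mm
Final answer: delta = 0.245 mm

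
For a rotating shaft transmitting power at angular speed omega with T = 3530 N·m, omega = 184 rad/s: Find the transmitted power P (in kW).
Model: a rotating shaft transmitting power at angular speed omega, so P = T·omega.
Substitute:
  P = 3530 × 184
  P = 649500 W
Convert: P = 649500 W = 649.5 kW
Final answer: P = 649.5 kW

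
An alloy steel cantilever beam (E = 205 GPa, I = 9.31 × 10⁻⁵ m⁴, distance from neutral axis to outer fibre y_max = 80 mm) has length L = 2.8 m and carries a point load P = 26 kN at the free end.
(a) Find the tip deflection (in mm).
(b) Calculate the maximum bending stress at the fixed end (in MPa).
(a) Tip deflection of a cantilever with an end point load: δ = P·L^3 / (3·E·I). Convert P = 26 kN = 26000 N, E = 205 GPa = 2.05 × 10¹¹ Pa.
  δ = (26000 × 2.8^3) / (3 × (2.05 × 10¹¹) × (9.31 × 10⁻⁵)) = 0.009968 m = 9.968 mm
(b) Maximum bending moment at the fixed end: M = P·L = 26000 × 2.8 = 72800 N·m. Convert y_max = 80 mm = 0.08 m.
  σ = M·y_max / I = (72800 × 0.08) / (9.31 × 10⁻⁵) = 6.256 × 10⁷ Pa = 62.56 MPa
Final answer: (a) δ = 9.968 mm, (b) σ = 62.56 MPa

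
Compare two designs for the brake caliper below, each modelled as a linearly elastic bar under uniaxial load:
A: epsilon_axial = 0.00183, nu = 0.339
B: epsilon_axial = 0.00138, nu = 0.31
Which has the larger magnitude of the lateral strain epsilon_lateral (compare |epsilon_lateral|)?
Model: a linearly elastic bar under uniaxial load, so epsilon_lateral = -nu·epsilon_axial (SI units).
  A: epsilon_lateral = -(0.339 × 0.00183) = -0.0006204
  B: epsilon_lateral = -(0.31 × 0.00138) = -0.0004278
|epsilon_lateral|: A = 0.0006204, B = 0.0004278, so A is larger in magnitude.
Final answer: A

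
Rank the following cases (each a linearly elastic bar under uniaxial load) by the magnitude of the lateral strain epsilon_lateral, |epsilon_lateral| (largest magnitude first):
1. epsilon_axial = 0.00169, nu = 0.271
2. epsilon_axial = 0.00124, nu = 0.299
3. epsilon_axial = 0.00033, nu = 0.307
Model: a linearly elastic bar under uniaxial load, so epsilon_lateral = -nu·epsilon_axial (SI units).
  Case 1: epsilon_lateral = -(0.271 × 0.00169) = -0.000458
  Case 2: epsilon_lateral = -(0.299 × 0.00124) = -0.0003708
  Case 3: epsilon_lateral = -(0.307 × 0.00033) = -0.0001013
Ordering by |epsilon_lateral|: 0.000458 (case 1) > 0.0003708 (case 2) > 0.0001013 (case 3)
Final answer: 1, 2, 3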